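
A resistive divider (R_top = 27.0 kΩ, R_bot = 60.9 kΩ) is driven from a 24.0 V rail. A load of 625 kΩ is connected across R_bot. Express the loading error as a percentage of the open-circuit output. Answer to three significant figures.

The divider's output (Thévenin) resistance is R_top‖R_bot = 18.71 kΩ.
Fractional drop under load = R_th/(R_th + R_L) = 18.71 / (18.71 + 625) = 0.02906.
So the output falls by 2.91 %.

2.91 %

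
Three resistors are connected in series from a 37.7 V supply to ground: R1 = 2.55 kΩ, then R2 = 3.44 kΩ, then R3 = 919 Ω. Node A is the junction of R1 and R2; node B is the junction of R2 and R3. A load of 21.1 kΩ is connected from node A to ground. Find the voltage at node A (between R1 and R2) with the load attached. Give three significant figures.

V ≈ 22.1 V

Below node A the series string R2+R3 = 4359 Ω sits in parallel with the 21100 Ω load: 3613 Ω.
V_A = 37.7 × 3613/(2550 + 3613) = 22.1 V.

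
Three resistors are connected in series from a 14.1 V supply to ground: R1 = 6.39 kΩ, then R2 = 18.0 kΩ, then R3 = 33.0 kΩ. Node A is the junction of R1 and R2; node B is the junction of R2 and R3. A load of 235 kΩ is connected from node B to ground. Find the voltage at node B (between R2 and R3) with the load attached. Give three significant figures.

At node B, R3 is in parallel with the load: R3‖R_L = 28.94 kΩ.
Below node A the resistance is R2 + (R3‖R_L) = 46.94 kΩ, so V_A = 14.1 × 46.94/53.33 = 12.41 V.
Then V_B = V_A × (R3‖R_L)/(R2 + R3‖R_L) = 12.41 × 28.94/46.94 = 7.65 V.

V ≈ 7.65 V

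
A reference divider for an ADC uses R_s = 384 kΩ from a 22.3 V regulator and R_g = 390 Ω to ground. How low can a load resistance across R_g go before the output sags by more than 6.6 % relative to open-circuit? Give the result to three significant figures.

R_L(min) ≈ 5.51 kΩ

Output resistance R_th = R_s‖R_g = (384000 × 390)/384400 = 389.6 Ω.
The fractional drop is R_th/(R_th + R_L); requiring this ≤ 0.0660 gives R_L ≥ R_th(1/0.0660 − 1) = 389.6 × 14.15 = 5.51 kΩ.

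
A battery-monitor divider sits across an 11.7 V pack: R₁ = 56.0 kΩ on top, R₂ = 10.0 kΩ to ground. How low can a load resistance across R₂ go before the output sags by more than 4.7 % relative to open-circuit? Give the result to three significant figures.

R_L(min) ≈ 172 kΩ

Output resistance R_th = R₁‖R₂ = (56.0 × 10.0)/66.00 = 8.485 kΩ.
The fractional drop is R_th/(R_th + R_L); requiring this ≤ 0.0470 gives R_L ≥ R_th(1/0.0470 − 1) = 8.485 × 20.28 = 172 kΩ.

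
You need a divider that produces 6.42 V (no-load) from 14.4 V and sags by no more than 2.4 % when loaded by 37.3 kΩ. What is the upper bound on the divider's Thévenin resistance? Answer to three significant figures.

Loading drop = R_th/(R_th + R_L) ≤ 0.0240, so R_th ≤ R_L · ε/(1−ε) = 37.3 kΩ × 0.0240/0.9760 = 917 Ω.

R_th ≤ 917 Ω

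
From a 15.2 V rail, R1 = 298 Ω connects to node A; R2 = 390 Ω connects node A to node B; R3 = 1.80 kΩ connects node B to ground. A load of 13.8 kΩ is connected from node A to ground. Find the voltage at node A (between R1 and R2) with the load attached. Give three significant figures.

Below node A the series string R2+R3 = 2190 Ω sits in parallel with the 13800 Ω load: 1890 Ω.
V_A = 15.2 × 1890/(298 + 1890) = 13.1 V.

V ≈ 13.1 V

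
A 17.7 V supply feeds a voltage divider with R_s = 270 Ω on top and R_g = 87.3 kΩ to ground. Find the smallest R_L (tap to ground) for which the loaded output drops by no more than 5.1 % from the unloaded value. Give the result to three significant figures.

Output resistance R_th = R_s‖R_g = (270 × 87300)/87570 = 269.2 Ω.
The fractional drop is R_th/(R_th + R_L); requiring this ≤ 0.0510 gives R_L ≥ R_th(1/0.0510 − 1) = 269.2 × 18.61 = 5.01 kΩ.

R_L(min) ≈ 5.01 kΩ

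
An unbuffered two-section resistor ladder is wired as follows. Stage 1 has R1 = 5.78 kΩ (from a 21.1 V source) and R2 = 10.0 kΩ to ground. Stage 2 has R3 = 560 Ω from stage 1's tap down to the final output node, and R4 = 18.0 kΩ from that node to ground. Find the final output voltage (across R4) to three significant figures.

Stage 2 presents R3+R4 = 18560 Ω as a load on stage 1's tap.
Stage 1's lower leg becomes R2‖(R3+R4) = 6499 Ω, so V_mid = 21.1 × 6499/12280 = 11.17 V.
Stage 2 is itself unloaded: V_out = V_mid × R4/(R3+R4) = 11.17 × 18000/18560 = 10.8 V.

V_out ≈ 10.8 V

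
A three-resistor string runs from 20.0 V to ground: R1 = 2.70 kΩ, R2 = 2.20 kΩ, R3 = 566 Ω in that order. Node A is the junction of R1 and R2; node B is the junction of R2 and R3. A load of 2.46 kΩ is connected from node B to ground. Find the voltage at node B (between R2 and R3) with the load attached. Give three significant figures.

V ≈ 1.72 V

At node B, R3 is in parallel with the load: R3‖R_L = 460.1 Ω.
Below node A the resistance is R2 + (R3‖R_L) = 2660 Ω, so V_A = 20.0 × 2660/5360 = 9.926 V.
Then V_B = V_A × (R3‖R_L)/(R2 + R3‖R_L) = 9.926 × 460.1/2660 = 1.72 V.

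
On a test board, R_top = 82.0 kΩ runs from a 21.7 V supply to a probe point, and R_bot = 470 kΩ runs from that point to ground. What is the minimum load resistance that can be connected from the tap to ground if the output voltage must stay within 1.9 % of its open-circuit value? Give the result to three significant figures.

R_L(min) ≈ 3.60 MΩ

Output resistance R_th = R_top‖R_bot = (82.0 × 470)/552.0 = 69.82 kΩ.
The fractional drop is R_th/(R_th + R_L); requiring this ≤ 0.0190 gives R_L ≥ R_th(1/0.0190 − 1) = 69.82 × 51.63 = 3.60 MΩ.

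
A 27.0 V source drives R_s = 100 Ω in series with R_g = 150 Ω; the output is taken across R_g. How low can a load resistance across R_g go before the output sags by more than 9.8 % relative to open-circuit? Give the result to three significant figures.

Output resistance R_th = R_s‖R_g = (100 × 150)/250.0 = 60.00 Ω.
The fractional drop is R_th/(R_th + R_L); requiring this ≤ 0.0980 gives R_L ≥ R_th(1/0.0980 − 1) = 60.00 × 9.204 = 552 Ω.

R_L(min) ≈ 552 Ω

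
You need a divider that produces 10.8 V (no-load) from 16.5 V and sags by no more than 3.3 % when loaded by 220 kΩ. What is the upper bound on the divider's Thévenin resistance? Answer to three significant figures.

Loading drop = R_th/(R_th + R_L) ≤ 0.0330, so R_th ≤ R_L · ε/(1−ε) = 220 kΩ × 0.0330/0.9670 = 7.51 kΩ.
(Any R1, R2 with R2/(R1+R2) = 0.655 and R1‖R2 ≤ 7.51 kΩ will meet the spec.)

R_th ≤ 7.51 kΩ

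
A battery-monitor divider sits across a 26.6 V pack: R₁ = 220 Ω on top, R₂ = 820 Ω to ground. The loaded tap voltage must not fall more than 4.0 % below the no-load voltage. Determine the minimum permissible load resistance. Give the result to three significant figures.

R_L(min) ≈ 4.16 kΩ

Output resistance R_th = R₁‖R₂ = (220 × 820)/1040 = 173.5 Ω.
The fractional drop is R_th/(R_th + R_L); requiring this ≤ 0.0400 gives R_L ≥ R_th(1/0.0400 − 1) = 173.5 × 24.00 = 4.16 kΩ.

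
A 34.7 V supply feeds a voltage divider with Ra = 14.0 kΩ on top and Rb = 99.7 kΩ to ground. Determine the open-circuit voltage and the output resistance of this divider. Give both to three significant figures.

V_th is the open-circuit tap voltage: 34.7 × 99.7/(14.0 + 99.7) = 30.4 V.
With the supply zeroed, Ra and Rb appear in parallel from the tap: R_th = Ra‖Rb = (14.0 × 99.7)/113.7 = 12.3 kΩ.

V_th = 30.4 V, R_th = 12.3 kΩ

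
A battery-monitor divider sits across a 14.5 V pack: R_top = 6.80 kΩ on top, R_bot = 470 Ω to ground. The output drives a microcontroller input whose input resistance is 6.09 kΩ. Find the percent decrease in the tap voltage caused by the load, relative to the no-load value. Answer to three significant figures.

6.73 %

The divider's output (Thévenin) resistance is R_top‖R_bot = 439.6 Ω.
Fractional drop under load = R_th/(R_th + R_L) = 439.6 / (439.6 + 6090) = 0.06733.
So the output falls by 6.73 %.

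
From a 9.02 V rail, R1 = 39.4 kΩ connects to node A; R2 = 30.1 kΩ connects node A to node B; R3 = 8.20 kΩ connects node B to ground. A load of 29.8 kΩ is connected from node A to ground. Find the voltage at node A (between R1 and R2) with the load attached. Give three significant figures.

V ≈ 2.69 V

Below node A the series string R2+R3 = 38.30 kΩ sits in parallel with the 29.8 kΩ load: 16.76 kΩ.
V_A = 9.02 × 16.76/(39.4 + 16.76) = 2.69 V.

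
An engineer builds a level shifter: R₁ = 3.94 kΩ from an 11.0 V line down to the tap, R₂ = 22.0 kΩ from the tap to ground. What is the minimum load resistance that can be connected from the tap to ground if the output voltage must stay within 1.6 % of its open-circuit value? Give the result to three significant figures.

R_L(min) ≈ 206 kΩ

Output resistance R_th = R₁‖R₂ = (3.94 × 22.0)/25.94 = 3.342 kΩ.
The fractional drop is R_th/(R_th + R_L); requiring this ≤ 0.0160 gives R_L ≥ R_th(1/0.0160 − 1) = 3.342 × 61.50 = 206 kΩ.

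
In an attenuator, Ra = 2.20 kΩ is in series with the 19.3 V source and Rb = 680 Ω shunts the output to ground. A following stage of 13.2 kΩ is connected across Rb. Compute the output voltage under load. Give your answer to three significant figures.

V_out ≈ 4.38 V

The load sits in parallel with Rb: Rb‖R_L = (680 × 13200) / (680 + 13200) = 646.7 Ω.
V_out = 19.3 × 646.7 / (2200 + 646.7) = 19.3 × 646.7/2847 = 4.38 V.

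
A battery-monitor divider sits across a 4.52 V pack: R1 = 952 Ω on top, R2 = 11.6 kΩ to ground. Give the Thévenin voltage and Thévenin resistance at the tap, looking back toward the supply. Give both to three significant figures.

V_th is the open-circuit tap voltage: 4.52 × 11600/(952 + 11600) = 4.18 V.
With the supply zeroed, R1 and R2 appear in parallel from the tap: R_th = R1‖R2 = (952 × 11600)/12550 = 880 Ω.

V_th = 4.18 V, R_th = 880 Ω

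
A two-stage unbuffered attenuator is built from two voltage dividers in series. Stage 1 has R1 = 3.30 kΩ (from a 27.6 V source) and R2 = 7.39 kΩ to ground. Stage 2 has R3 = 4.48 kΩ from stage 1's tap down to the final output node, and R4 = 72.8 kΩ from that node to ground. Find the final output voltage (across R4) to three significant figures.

V_out ≈ 17.5 V

Stage 2 presents R3+R4 = 77.28 kΩ as a load on stage 1's tap.
Stage 1's lower leg becomes R2‖(R3+R4) = 6.745 kΩ, so V_mid = 27.6 × 6.745/10.05 = 18.53 V.
Stage 2 is itself unloaded: V_out = V_mid × R4/(R3+R4) = 18.53 × 72.8/77.28 = 17.5 V.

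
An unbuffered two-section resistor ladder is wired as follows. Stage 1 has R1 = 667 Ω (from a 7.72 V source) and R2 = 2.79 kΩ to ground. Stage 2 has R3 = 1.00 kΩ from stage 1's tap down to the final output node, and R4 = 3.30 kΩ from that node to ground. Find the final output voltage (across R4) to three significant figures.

Stage 2 presents R3+R4 = 4300 Ω as a load on stage 1's tap.
Stage 1's lower leg becomes R2‖(R3+R4) = 1692 Ω, so V_mid = 7.72 × 1692/2359 = 5.537 V.
Stage 2 is itself unloaded: V_out = V_mid × R4/(R3+R4) = 5.537 × 3300/4300 = 4.25 V.

V_out ≈ 4.25 V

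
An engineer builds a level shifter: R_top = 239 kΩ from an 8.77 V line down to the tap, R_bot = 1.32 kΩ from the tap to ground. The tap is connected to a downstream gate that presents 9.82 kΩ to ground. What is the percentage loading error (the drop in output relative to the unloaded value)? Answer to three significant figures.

Unloaded V = 8.77 × 1.32/240.3 = 0.048171 V.
Loaded: R_bot‖R_L = 1.164 kΩ, giving V = 8.77 × 1.164/240.2 = 0.042491 V.
Drop = (0.048171 − 0.042491) / 0.048171 = 11.8 %.

11.8 %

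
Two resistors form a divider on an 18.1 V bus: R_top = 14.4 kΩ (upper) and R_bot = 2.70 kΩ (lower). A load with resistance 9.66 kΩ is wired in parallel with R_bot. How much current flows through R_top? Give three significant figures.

R_bot‖R_L = 2.110 kΩ, so the source sees R_top + R_bot‖R_L = 16.51 kΩ.
I = 18.1 V / 16.51 kΩ = 1.10 mA.

I ≈ 1.10 mA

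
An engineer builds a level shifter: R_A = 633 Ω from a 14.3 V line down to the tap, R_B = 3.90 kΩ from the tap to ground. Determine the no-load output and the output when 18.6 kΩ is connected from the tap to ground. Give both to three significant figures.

Unloaded: 12.3 V; loaded: 12.0 V

Open-circuit: V = 14.3 × 3900/(633 + 3900) = 12.3 V.
With the load, R_B becomes R_B‖R_L = 3224 Ω, so V = 14.3 × 3224/3857 = 12.0 V.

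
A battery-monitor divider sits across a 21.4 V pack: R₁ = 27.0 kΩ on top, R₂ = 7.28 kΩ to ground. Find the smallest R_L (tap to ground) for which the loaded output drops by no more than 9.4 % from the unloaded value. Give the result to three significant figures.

R_L(min) ≈ 55.3 kΩ

Output resistance R_th = R₁‖R₂ = (27.0 × 7.28)/34.28 = 5.734 kΩ.
The fractional drop is R_th/(R_th + R_L); requiring this ≤ 0.0940 gives R_L ≥ R_th(1/0.0940 − 1) = 5.734 × 9.638 = 55.3 kΩ.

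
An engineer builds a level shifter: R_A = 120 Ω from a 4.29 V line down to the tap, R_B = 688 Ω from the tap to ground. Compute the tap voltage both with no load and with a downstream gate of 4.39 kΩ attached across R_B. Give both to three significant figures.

Unloaded: 3.65 V; loaded: 3.57 V

Open-circuit: V = 4.29 × 688/(120 + 688) = 3.65 V.
With the load, R_B becomes R_B‖R_L = 594.8 Ω, so V = 4.29 × 594.8/714.8 = 3.57 V.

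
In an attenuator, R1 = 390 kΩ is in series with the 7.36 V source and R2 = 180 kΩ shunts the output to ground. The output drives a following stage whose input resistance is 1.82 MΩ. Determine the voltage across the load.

V_out ≈ 2.18 V

The load sits in parallel with R2: R2‖R_L = (180 × 1820) / (180 + 1820) = 163.8 kΩ.
V_out = 7.36 × 163.8 / (390 + 163.8) = 7.36 × 163.8/553.8 = 2.18 V.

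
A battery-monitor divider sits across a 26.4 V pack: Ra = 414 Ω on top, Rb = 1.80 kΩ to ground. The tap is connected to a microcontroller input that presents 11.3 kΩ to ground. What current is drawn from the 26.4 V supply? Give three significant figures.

I ≈ 13.4 mA

Rb‖R_L = 1553 Ω, so the source sees Ra + Rb‖R_L = 1967 Ω.
I = 26.4 V / 1967 Ω = 13.4 mA.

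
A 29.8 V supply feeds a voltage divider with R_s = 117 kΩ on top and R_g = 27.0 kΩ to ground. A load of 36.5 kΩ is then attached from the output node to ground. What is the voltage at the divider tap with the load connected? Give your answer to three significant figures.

The load sits in parallel with R_g: R_g‖R_L = (27.0 × 36.5) / (27.0 + 36.5) = 15.52 kΩ.
V_out = 29.8 × 15.52 / (117 + 15.52) = 29.8 × 15.52/132.5 = 3.49 V.
(Unloaded it would have been 5.59 V.)

V_out ≈ 3.49 V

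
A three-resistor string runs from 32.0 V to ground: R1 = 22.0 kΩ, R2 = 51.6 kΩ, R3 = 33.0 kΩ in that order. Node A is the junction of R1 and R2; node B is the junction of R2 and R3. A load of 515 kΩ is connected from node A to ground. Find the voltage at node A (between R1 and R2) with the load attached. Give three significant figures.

V ≈ 24.6 V

Below node A the series string R2+R3 = 84.60 kΩ sits in parallel with the 515 kΩ load: 72.66 kΩ.
V_A = 32.0 × 72.66/(22.0 + 72.66) = 24.6 V.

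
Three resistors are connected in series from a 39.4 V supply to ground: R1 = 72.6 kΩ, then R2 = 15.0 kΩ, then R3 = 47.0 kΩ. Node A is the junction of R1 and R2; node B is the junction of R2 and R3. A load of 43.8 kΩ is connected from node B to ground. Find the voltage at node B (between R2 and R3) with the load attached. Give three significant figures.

V ≈ 8.10 V

At node B, R3 is in parallel with the load: R3‖R_L = 22.67 kΩ.
Below node A the resistance is R2 + (R3‖R_L) = 37.67 kΩ, so V_A = 39.4 × 37.67/110.3 = 13.46 V.
Then V_B = V_A × (R3‖R_L)/(R2 + R3‖R_L) = 13.46 × 22.67/37.67 = 8.10 V.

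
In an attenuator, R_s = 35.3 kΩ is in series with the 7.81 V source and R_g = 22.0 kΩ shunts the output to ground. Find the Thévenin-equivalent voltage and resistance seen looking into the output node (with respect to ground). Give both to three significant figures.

V_th is the open-circuit tap voltage: 7.81 × 22.0/(35.3 + 22.0) = 3.00 V.
With the supply zeroed, R_s and R_g appear in parallel from the tap: R_th = R_s‖R_g = (35.3 × 22.0)/57.30 = 13.6 kΩ.

V_th = 3.00 V, R_th = 13.6 kΩ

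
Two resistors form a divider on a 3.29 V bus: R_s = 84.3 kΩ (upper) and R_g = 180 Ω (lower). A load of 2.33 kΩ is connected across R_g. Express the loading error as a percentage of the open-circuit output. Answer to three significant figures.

The divider's output (Thévenin) resistance is R_s‖R_g = 179.6 Ω.
Fractional drop under load = R_th/(R_th + R_L) = 179.6 / (179.6 + 2330) = 0.07157.
So the output falls by 7.16 %.

7.16 %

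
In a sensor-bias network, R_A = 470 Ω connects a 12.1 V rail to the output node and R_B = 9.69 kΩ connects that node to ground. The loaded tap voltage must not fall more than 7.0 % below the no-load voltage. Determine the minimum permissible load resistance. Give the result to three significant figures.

Output resistance R_th = R_A‖R_B = (470 × 9690)/10160 = 448.3 Ω.
The fractional drop is R_th/(R_th + R_L); requiring this ≤ 0.0700 gives R_L ≥ R_th(1/0.0700 − 1) = 448.3 × 13.29 = 5.96 kΩ.

R_L(min) ≈ 5.96 kΩ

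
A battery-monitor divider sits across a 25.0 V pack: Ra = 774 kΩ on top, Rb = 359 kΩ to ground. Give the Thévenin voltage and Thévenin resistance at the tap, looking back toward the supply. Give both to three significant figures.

V_th is the open-circuit tap voltage: 25.0 × 359/(774 + 359) = 7.92 V.
With the supply zeroed, Ra and Rb appear in parallel from the tap: R_th = Ra‖Rb = (774 × 359)/1133 = 245 kΩ.

V_th = 7.92 V, R_th = 245 kΩ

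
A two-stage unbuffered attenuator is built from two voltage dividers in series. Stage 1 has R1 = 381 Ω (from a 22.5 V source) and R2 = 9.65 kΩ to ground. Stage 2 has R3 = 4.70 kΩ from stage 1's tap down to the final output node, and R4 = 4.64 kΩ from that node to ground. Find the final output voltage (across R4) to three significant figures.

Stage 2 presents R3+R4 = 9340 Ω as a load on stage 1's tap.
Stage 1's lower leg becomes R2‖(R3+R4) = 4746 Ω, so V_mid = 22.5 × 4746/5127 = 20.83 V.
Stage 2 is itself unloaded: V_out = V_mid × R4/(R3+R4) = 20.83 × 4640/9340 = 10.3 V.

V_out ≈ 10.3 V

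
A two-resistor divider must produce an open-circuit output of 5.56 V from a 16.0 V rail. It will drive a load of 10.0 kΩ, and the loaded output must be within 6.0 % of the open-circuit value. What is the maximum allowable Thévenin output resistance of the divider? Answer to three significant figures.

Loading drop = R_th/(R_th + R_L) ≤ 0.0600, so R_th ≤ R_L · ε/(1−ε) = 10.0 kΩ × 0.0600/0.9400 = 638 Ω.
(Any R1, R2 with R2/(R1+R2) = 0.347 and R1‖R2 ≤ 638 Ω will meet the spec.)

R_th ≤ 638 Ω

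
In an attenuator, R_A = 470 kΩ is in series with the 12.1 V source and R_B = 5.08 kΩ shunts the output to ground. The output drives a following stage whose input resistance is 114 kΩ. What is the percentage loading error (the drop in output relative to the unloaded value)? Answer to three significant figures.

4.22 %

The divider's output (Thévenin) resistance is R_A‖R_B = 5.026 kΩ.
Fractional drop under load = R_th/(R_th + R_L) = 5.026 / (5.026 + 114) = 0.04222.
So the output falls by 4.22 %.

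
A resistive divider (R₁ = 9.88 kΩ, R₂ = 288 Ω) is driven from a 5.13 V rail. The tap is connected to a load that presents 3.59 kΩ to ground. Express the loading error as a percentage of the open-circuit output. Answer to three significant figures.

7.23 %

The divider's output (Thévenin) resistance is R₁‖R₂ = 279.8 Ω.
Fractional drop under load = R_th/(R_th + R_L) = 279.8 / (279.8 + 3590) = 0.07231.
So the output falls by 7.23 %.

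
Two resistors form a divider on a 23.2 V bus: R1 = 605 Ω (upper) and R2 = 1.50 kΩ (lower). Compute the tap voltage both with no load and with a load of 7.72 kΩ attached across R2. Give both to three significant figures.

Open-circuit: V = 23.2 × 1500/(605 + 1500) = 16.5 V.
With the load, R2 becomes R2‖R_L = 1256 Ω, so V = 23.2 × 1256/1861 = 15.7 V.

Unloaded: 16.5 V; loaded: 15.7 V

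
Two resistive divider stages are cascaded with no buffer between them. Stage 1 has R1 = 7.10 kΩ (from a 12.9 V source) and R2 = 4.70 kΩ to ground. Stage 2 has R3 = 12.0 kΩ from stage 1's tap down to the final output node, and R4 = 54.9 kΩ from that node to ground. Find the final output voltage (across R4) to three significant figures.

Stage 2 presents R3+R4 = 66.90 kΩ as a load on stage 1's tap.
Stage 1's lower leg becomes R2‖(R3+R4) = 4.391 kΩ, so V_mid = 12.9 × 4.391/11.49 = 4.930 V.
Stage 2 is itself unloaded: V_out = V_mid × R4/(R3+R4) = 4.930 × 54.9/66.90 = 4.05 V.

V_out ≈ 4.05 V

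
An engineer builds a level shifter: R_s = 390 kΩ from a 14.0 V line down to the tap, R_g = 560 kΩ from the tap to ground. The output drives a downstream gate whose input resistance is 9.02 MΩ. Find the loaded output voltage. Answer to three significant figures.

The load sits in parallel with R_g: R_g‖R_L = (560 × 9020) / (560 + 9020) = 527.3 kΩ.
V_out = 14.0 × 527.3 / (390 + 527.3) = 14.0 × 527.3/917.3 = 8.05 V.

V_out ≈ 8.05 V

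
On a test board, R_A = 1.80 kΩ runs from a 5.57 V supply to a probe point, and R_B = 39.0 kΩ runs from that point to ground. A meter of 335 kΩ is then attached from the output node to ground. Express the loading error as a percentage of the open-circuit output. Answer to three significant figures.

The divider's output (Thévenin) resistance is R_A‖R_B = 1.721 kΩ.
Fractional drop under load = R_th/(R_th + R_L) = 1.721 / (1.721 + 335) = 0.005110.
So the output falls by 0.511 %.

0.511 %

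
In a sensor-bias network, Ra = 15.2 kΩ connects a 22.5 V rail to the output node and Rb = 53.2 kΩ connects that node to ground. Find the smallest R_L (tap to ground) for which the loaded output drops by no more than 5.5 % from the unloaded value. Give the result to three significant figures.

R_L(min) ≈ 203 kΩ

Output resistance R_th = Ra‖Rb = (15.2 × 53.2)/68.40 = 11.82 kΩ.
The fractional drop is R_th/(R_th + R_L); requiring this ≤ 0.0550 gives R_L ≥ R_th(1/0.0550 − 1) = 11.82 × 17.18 = 203 kΩ.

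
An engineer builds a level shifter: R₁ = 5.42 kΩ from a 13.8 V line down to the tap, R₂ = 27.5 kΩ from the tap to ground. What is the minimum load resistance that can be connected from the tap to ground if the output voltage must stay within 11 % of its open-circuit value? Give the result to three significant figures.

Output resistance R_th = R₁‖R₂ = (5.42 × 27.5)/32.92 = 4.528 kΩ.
The fractional drop is R_th/(R_th + R_L); requiring this ≤ 0.110 gives R_L ≥ R_th(1/0.110 − 1) = 4.528 × 8.091 = 36.6 kΩ.

R_L(min) ≈ 36.6 kΩ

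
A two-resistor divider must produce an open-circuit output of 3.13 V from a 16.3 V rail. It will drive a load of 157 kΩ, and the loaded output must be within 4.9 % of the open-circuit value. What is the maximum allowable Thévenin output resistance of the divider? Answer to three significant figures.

R_th ≤ 8.09 kΩ

Loading drop = R_th/(R_th + R_L) ≤ 0.0490, so R_th ≤ R_L · ε/(1−ε) = 157 kΩ × 0.0490/0.9510 = 8.09 kΩ.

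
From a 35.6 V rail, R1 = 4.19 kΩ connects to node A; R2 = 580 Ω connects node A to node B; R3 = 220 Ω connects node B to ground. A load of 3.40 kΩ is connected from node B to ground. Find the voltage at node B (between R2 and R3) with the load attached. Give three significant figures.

V ≈ 1.48 V

At node B, R3 is in parallel with the load: R3‖R_L = 206.6 Ω.
Below node A the resistance is R2 + (R3‖R_L) = 786.6 Ω, so V_A = 35.6 × 786.6/4977 = 5.627 V.
Then V_B = V_A × (R3‖R_L)/(R2 + R3‖R_L) = 5.627 × 206.6/786.6 = 1.48 V.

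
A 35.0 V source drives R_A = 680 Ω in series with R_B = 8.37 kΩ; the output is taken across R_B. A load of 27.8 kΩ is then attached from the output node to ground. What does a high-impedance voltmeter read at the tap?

V_out ≈ 31.7 V

The load sits in parallel with R_B: R_B‖R_L = (8370 × 27800) / (8370 + 27800) = 6433 Ω.
V_out = 35.0 × 6433 / (680 + 6433) = 35.0 × 6433/7113 = 31.7 V.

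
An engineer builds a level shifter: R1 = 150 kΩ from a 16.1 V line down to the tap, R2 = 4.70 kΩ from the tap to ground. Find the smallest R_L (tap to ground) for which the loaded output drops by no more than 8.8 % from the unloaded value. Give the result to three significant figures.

R_L(min) ≈ 47.2 kΩ

Output resistance R_th = R1‖R2 = (150 × 4.70)/154.7 = 4.557 kΩ.
The fractional drop is R_th/(R_th + R_L); requiring this ≤ 0.0880 gives R_L ≥ R_th(1/0.0880 − 1) = 4.557 × 10.36 = 47.2 kΩ.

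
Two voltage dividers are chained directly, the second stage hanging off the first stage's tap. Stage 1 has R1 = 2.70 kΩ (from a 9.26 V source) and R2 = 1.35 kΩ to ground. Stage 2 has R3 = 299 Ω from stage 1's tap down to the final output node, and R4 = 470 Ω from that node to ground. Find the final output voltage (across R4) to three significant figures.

Stage 2 presents R3+R4 = 769.0 Ω as a load on stage 1's tap.
Stage 1's lower leg becomes R2‖(R3+R4) = 489.9 Ω, so V_mid = 9.26 × 489.9/3190 = 1.422 V.
Stage 2 is itself unloaded: V_out = V_mid × R4/(R3+R4) = 1.422 × 470/769.0 = 0.869 V.

V_out ≈ 0.869 V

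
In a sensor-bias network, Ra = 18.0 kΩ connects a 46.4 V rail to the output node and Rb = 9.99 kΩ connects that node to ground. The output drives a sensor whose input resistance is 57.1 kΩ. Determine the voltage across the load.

V_out ≈ 14.9 V

The load sits in parallel with Rb: Rb‖R_L = (9.99 × 57.1) / (9.99 + 57.1) = 8.502 kΩ.
V_out = 46.4 × 8.502 / (18.0 + 8.502) = 46.4 × 8.502/26.50 = 14.9 V.
(Unloaded it would have been 16.6 V.)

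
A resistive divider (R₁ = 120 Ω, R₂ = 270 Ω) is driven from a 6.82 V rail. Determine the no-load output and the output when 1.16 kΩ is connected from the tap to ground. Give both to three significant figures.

Open-circuit: V = 6.82 × 270/(120 + 270) = 4.72 V.
With the load, R₂ becomes R₂‖R_L = 219.0 Ω, so V = 6.82 × 219.0/339.0 = 4.41 V.

Unloaded: 4.72 V; loaded: 4.41 V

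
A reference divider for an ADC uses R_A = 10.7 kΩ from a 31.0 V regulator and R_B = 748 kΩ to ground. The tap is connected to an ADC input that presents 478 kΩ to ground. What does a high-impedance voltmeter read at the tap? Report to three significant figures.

V_out ≈ 29.9 V

The load sits in parallel with R_B: R_B‖R_L = (748 × 478) / (748 + 478) = 291.6 kΩ.
V_out = 31.0 × 291.6 / (10.7 + 291.6) = 31.0 × 291.6/302.3 = 29.9 V.
(Unloaded it would have been 30.6 V.)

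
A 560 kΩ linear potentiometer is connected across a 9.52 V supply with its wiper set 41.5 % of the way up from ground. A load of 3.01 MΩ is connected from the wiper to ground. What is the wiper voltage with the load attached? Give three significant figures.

V ≈ 3.78 V

The wiper splits the pot into (1−α)R = 327.6 kΩ above and αR = 232.4 kΩ below.
Lower section ‖ load = 215.7 kΩ.
V_wiper = 9.52 × 215.7/(327.6 + 215.7) = 3.78 V.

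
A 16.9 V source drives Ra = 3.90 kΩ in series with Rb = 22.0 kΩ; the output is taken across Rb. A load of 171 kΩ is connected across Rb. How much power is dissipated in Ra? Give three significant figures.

Total resistance from the source is Ra + (Rb‖R_L) = 23.39 kΩ, so I = 16.9/23.39 kΩ = 0.7225 mA.
P = I²·Ra = (0.7225 mA)² × 3.90 kΩ = 2.04 mW.

P ≈ 2.04 mW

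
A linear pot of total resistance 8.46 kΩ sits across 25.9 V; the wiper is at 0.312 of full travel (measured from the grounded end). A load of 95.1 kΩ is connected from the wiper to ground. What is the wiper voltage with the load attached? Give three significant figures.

The wiper splits the pot into (1−α)R = 5.820 kΩ above and αR = 2.640 kΩ below.
Lower section ‖ load = 2.568 kΩ.
V_wiper = 25.9 × 2.568/(5.820 + 2.568) = 7.93 V.

V ≈ 7.93 V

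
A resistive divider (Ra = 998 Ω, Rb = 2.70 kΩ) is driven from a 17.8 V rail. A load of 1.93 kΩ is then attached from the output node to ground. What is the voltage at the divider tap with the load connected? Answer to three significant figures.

The load sits in parallel with Rb: Rb‖R_L = (2700 × 1930) / (2700 + 1930) = 1125 Ω.
V_out = 17.8 × 1125 / (998 + 1125) = 17.8 × 1125/2123 = 9.43 V.

V_out ≈ 9.43 V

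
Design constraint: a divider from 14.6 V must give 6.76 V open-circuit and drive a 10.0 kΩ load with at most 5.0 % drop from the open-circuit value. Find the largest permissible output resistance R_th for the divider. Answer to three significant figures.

Loading drop = R_th/(R_th + R_L) ≤ 0.0500, so R_th ≤ R_L · ε/(1−ε) = 10.0 kΩ × 0.0500/0.9500 = 526 Ω.
(Any R1, R2 with R2/(R1+R2) = 0.463 and R1‖R2 ≤ 526 Ω will meet the spec.)

R_th ≤ 526 Ω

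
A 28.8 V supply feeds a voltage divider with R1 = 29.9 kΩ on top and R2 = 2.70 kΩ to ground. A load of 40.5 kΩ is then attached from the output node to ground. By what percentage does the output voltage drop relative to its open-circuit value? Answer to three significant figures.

5.76 %

The divider's output (Thévenin) resistance is R1‖R2 = 2.476 kΩ.
Fractional drop under load = R_th/(R_th + R_L) = 2.476 / (2.476 + 40.5) = 0.05762.
So the output falls by 5.76 %.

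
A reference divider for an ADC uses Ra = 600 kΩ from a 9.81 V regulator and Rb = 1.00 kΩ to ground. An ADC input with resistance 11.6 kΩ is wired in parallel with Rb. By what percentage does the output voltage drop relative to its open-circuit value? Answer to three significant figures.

The divider's output (Thévenin) resistance is Ra‖Rb = 0.9983 kΩ.
Fractional drop under load = R_th/(R_th + R_L) = 0.9983 / (0.9983 + 11.6) = 0.07924.
So the output falls by 7.92 %.

7.92 %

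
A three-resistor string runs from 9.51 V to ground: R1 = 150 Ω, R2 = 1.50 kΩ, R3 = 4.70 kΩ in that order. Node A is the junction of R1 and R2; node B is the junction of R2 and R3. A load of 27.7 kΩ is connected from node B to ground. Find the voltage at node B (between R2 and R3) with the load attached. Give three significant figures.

V ≈ 6.74 V

At node B, R3 is in parallel with the load: R3‖R_L = 4018 Ω.
Below node A the resistance is R2 + (R3‖R_L) = 5518 Ω, so V_A = 9.51 × 5518/5668 = 9.258 V.
Then V_B = V_A × (R3‖R_L)/(R2 + R3‖R_L) = 9.258 × 4018/5518 = 6.74 V.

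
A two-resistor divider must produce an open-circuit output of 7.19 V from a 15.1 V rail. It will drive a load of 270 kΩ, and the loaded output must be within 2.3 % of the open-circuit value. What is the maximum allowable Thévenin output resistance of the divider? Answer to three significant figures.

R_th ≤ 6.36 kΩ

Loading drop = R_th/(R_th + R_L) ≤ 0.0230, so R_th ≤ R_L · ε/(1−ε) = 270 kΩ × 0.0230/0.9770 = 6.36 kΩ.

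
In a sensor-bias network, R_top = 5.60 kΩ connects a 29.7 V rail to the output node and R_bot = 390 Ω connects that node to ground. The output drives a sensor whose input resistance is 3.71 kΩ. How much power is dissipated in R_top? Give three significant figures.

Total resistance from the source is R_top + (R_bot‖R_L) = 5953 Ω, so I = 29.7/5953 Ω = 4.989 mA.
P = I²·R_top = (4.989 mA)² × 5.60 kΩ = 139 mW.

P ≈ 139 mW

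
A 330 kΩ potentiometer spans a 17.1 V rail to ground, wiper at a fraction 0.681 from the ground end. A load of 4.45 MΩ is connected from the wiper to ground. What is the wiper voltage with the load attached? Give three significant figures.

V ≈ 11.5 V

The wiper splits the pot into (1−α)R = 105.3 kΩ above and αR = 224.7 kΩ below.
Lower section ‖ load = 213.9 kΩ.
V_wiper = 17.1 × 213.9/(105.3 + 213.9) = 11.5 V.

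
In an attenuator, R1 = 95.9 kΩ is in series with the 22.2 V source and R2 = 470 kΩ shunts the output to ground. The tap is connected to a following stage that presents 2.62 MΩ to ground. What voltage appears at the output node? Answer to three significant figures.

V_out ≈ 17.9 V

The load sits in parallel with R2: R2‖R_L = (470 × 2620) / (470 + 2620) = 398.5 kΩ.
V_out = 22.2 × 398.5 / (95.9 + 398.5) = 22.2 × 398.5/494.4 = 17.9 V.
(Unloaded it would have been 18.4 V.)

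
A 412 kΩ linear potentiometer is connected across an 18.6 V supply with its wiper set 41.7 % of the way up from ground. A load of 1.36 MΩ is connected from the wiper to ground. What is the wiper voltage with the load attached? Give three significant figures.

The wiper splits the pot into (1−α)R = 240.2 kΩ above and αR = 171.8 kΩ below.
Lower section ‖ load = 152.5 kΩ.
V_wiper = 18.6 × 152.5/(240.2 + 152.5) = 7.22 V.

V ≈ 7.22 V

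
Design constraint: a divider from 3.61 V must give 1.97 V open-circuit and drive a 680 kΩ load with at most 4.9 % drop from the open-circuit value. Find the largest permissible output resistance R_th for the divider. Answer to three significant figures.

R_th ≤ 35.0 kΩ

Loading drop = R_th/(R_th + R_L) ≤ 0.0490, so R_th ≤ R_L · ε/(1−ε) = 680 kΩ × 0.0490/0.9510 = 35.0 kΩ.
(Any R1, R2 with R2/(R1+R2) = 0.546 and R1‖R2 ≤ 35.0 kΩ will meet the spec.)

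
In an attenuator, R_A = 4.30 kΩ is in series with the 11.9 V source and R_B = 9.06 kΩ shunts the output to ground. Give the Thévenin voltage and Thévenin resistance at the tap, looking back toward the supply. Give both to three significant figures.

V_th is the open-circuit tap voltage: 11.9 × 9.06/(4.30 + 9.06) = 8.07 V.
With the supply zeroed, R_A and R_B appear in parallel from the tap: R_th = R_A‖R_B = (4.30 × 9.06)/13.36 = 2.92 kΩ.

V_th = 8.07 V, R_th = 2.92 kΩ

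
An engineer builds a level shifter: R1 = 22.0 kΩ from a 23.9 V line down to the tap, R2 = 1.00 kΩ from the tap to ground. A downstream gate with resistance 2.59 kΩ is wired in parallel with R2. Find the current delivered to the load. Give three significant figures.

R2‖R_L = 0.7214 kΩ; V_out = 23.9 × 0.7214/22.72 = 0.7589 V.
I_L = V_out / R_L = 0.7589 / 2.59 kΩ = 0.293 mA.

I_L ≈ 0.293 mA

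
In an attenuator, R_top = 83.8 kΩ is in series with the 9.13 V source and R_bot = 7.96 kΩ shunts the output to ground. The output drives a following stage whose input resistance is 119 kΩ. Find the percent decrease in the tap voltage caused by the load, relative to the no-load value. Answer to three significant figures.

The divider's output (Thévenin) resistance is R_top‖R_bot = 7.269 kΩ.
Fractional drop under load = R_th/(R_th + R_L) = 7.269 / (7.269 + 119) = 0.05757.
So the output falls by 5.76 %.

5.76 %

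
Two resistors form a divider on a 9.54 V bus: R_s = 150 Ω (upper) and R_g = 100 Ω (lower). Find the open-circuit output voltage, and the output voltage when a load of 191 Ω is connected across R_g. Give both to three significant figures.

Open-circuit: V = 9.54 × 100/(150 + 100) = 3.82 V.
With the load, R_g becomes R_g‖R_L = 65.64 Ω, so V = 9.54 × 65.64/215.6 = 2.90 V.

Unloaded: 3.82 V; loaded: 2.90 V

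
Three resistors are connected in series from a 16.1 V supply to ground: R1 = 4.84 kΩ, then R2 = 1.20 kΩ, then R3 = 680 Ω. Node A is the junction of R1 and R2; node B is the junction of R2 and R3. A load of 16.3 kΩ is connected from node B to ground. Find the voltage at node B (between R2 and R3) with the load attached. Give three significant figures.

V ≈ 1.57 V

At node B, R3 is in parallel with the load: R3‖R_L = 652.8 Ω.
Below node A the resistance is R2 + (R3‖R_L) = 1853 Ω, so V_A = 16.1 × 1853/6693 = 4.457 V.
Then V_B = V_A × (R3‖R_L)/(R2 + R3‖R_L) = 4.457 × 652.8/1853 = 1.57 V.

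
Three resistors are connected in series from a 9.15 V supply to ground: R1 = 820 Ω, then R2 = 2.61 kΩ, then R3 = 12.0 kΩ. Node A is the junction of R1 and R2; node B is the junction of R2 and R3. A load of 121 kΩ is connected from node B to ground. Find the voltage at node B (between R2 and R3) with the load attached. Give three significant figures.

V ≈ 6.96 V

At node B, R3 is in parallel with the load: R3‖R_L = 10920 Ω.
Below node A the resistance is R2 + (R3‖R_L) = 13530 Ω, so V_A = 9.15 × 13530/14350 = 8.627 V.
Then V_B = V_A × (R3‖R_L)/(R2 + R3‖R_L) = 8.627 × 10920/13530 = 6.96 V.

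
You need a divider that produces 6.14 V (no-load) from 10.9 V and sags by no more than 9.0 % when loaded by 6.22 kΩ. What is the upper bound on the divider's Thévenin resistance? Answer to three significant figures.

Loading drop = R_th/(R_th + R_L) ≤ 0.0900, so R_th ≤ R_L · ε/(1−ε) = 6.22 kΩ × 0.0900/0.9100 = 615 Ω.

R_th ≤ 615 Ω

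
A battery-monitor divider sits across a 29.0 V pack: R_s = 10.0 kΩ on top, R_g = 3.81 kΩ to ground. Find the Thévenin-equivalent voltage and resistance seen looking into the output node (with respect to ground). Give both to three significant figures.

V_th = 8.00 V, R_th = 2.76 kΩ

V_th is the open-circuit tap voltage: 29.0 × 3.81/(10.0 + 3.81) = 8.00 V.
With the supply zeroed, R_s and R_g appear in parallel from the tap: R_th = R_s‖R_g = (10.0 × 3.81)/13.81 = 2.76 kΩ.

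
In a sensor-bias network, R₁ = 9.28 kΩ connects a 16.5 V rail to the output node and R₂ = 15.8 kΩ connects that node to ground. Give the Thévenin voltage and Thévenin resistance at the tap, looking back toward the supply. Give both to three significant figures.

V_th is the open-circuit tap voltage: 16.5 × 15.8/(9.28 + 15.8) = 10.4 V.
With the supply zeroed, R₁ and R₂ appear in parallel from the tap: R_th = R₁‖R₂ = (9.28 × 15.8)/25.08 = 5.85 kΩ.

V_th = 10.4 V, R_th = 5.85 kΩ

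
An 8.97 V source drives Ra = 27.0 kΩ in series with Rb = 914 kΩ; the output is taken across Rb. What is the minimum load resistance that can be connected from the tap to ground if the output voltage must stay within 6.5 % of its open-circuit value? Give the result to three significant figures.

R_L(min) ≈ 377 kΩ

Output resistance R_th = Ra‖Rb = (27.0 × 914)/941.0 = 26.23 kΩ.
The fractional drop is R_th/(R_th + R_L); requiring this ≤ 0.0650 gives R_L ≥ R_th(1/0.0650 − 1) = 26.23 × 14.38 = 377 kΩ.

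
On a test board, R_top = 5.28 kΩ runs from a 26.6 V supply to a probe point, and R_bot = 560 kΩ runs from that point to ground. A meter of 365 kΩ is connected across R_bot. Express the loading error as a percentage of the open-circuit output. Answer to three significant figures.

1.41 %

The divider's output (Thévenin) resistance is R_top‖R_bot = 5.231 kΩ.
Fractional drop under load = R_th/(R_th + R_L) = 5.231 / (5.231 + 365) = 0.01413.
So the output falls by 1.41 %.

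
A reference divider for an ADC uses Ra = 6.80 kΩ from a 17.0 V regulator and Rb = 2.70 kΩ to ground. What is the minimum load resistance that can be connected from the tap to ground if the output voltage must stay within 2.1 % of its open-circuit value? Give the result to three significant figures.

Output resistance R_th = Ra‖Rb = (6.80 × 2.70)/9.500 = 1.933 kΩ.
The fractional drop is R_th/(R_th + R_L); requiring this ≤ 0.0210 gives R_L ≥ R_th(1/0.0210 − 1) = 1.933 × 46.62 = 90.1 kΩ.

R_L(min) ≈ 90.1 kΩ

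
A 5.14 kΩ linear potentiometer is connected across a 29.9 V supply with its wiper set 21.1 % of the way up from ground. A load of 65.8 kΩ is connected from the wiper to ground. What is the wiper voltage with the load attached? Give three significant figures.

V ≈ 6.23 V

The wiper splits the pot into (1−α)R = 4.055 kΩ above and αR = 1.085 kΩ below.
Lower section ‖ load = 1.067 kΩ.
V_wiper = 29.9 × 1.067/(4.055 + 1.067) = 6.23 V.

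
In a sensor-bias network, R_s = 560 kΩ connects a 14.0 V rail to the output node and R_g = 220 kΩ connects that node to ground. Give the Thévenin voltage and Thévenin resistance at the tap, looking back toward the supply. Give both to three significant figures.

V_th is the open-circuit tap voltage: 14.0 × 220/(560 + 220) = 3.95 V.
With the supply zeroed, R_s and R_g appear in parallel from the tap: R_th = R_s‖R_g = (560 × 220)/780.0 = 158 kΩ.

V_th = 3.95 V, R_th = 158 kΩ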